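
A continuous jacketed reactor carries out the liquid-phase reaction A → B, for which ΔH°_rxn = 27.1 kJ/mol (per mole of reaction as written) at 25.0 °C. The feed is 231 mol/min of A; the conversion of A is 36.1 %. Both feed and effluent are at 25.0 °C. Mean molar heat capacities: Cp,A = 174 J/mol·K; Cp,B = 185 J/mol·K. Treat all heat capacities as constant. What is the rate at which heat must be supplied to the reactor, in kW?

Extent of reaction ξ = 0.361 × 231 = 83.391 mol/min
Reaction term: ξ·ΔH°_rxn = 83.391 × 27.1 = 2259.9 kJ/min
Q = ΔH = 2259.9 kJ/min = 37.665 kW
Heat supplied = 37.665 kW

Q_in = 37.7 kW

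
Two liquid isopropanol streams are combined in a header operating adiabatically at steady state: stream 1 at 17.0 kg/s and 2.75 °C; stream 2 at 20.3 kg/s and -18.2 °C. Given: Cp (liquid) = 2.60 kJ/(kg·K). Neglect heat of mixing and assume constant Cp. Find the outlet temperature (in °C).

No heat crosses the boundary, so H_out = H_in.
Σ ṁᵢCp,ᵢTᵢ = 17.0×2.60×2.75 + 20.3×2.60×-18.2 = -839.05
Σ ṁᵢCp,ᵢ = 17.0×2.60 + 20.3×2.60 = 96.98
T_out = -839.05 / 96.98 = -8.6517 °C

T_out = -8.65 °C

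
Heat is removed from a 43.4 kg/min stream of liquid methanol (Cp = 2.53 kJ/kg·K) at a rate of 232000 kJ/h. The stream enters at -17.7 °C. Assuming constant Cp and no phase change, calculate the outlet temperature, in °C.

T_out = -52.9 °C

Q = 232000 kJ/h = 3866.7 kJ/min
ΔT = Q/(ṁ·Cp) = 3866.7/(43.4×2.53) = 35.215 K
T_out = -17.7 − 35.215 = -52.915 °C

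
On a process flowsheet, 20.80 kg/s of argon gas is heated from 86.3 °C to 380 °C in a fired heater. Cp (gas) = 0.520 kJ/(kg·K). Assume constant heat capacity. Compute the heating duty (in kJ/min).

Q = ṁ·Cp·ΔT = 20.80 × 0.520 × (380 − 86.3) = 3176.7 kJ/s
Heating duty = 190600 kJ/min

Q = 191000 kJ/min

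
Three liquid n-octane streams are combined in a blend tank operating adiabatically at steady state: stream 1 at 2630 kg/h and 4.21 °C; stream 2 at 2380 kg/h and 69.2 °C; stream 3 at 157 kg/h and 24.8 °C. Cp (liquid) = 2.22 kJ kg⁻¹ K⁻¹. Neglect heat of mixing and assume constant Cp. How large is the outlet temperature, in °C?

Energy balance with Q = 0: Σ ṁᵢCp,ᵢ(T_out − Tᵢ) = 0
T_out = Σ ṁᵢCp,ᵢTᵢ / Σ ṁᵢCp,ᵢ
      = 398850 / 11471 = 34.771 °C

T_out = 34.8 °C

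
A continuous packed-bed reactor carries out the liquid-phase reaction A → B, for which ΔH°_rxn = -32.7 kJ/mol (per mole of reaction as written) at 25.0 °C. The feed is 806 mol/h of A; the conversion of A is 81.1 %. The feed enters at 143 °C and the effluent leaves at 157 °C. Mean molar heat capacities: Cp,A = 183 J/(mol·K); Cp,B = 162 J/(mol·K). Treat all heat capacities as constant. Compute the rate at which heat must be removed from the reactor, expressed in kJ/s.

Extent of reaction ξ = 0.811 × 806 = 653.67 mol/h
Reaction term: ξ·ΔH°_rxn = 653.67 × -32.7 = -21375 kJ/h
Sensible, feed 143→25 °C: -17405 kJ/h
Outlet flows (mol/h): A 152.33, B 653.67
Sensible, products 25→157 °C: 17658 kJ/h
Q = ΔH = -21122 kJ/h = -5.8672 kW
Heat removed = 5.8672 kJ/s

Q_out = 5.87 kJ/s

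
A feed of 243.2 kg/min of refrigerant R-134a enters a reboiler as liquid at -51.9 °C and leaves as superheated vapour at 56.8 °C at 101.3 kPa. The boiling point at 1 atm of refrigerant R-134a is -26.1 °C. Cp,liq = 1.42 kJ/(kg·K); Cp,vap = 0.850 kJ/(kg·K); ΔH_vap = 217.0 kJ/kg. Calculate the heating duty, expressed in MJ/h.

Q = 4730 MJ/h

liquid -51.9→-26.1 °C: 36.636 kJ/kg
vaporisation at -26.1 °C: 217 kJ/kg
vapour -26.1→56.8 °C: 70.465 kJ/kg
Δh = 36.636 + 217 + 70.465 = 324.1 kJ/kg
Q = ṁ·Δh = 243.2 kg/min × 324.1 kJ/kg = 78821 kJ/min
|Q| = 1313.7 kW = 4729.3 MJ/h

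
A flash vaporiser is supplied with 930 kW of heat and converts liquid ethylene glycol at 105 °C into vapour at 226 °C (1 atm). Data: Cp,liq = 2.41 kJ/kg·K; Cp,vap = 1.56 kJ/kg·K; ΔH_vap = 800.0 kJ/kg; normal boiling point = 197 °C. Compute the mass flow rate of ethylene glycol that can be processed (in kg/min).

ṁ = 52.3 kg/min

Δh = 2.41×(197−105) + 800.0 + 1.56×(226−197) = 1067 kJ/kg
Q = 930 kW = 930 kJ/s = 55800 kJ/min
ṁ = Q/Δh = 55800 / 1067 = 52.298 kg/min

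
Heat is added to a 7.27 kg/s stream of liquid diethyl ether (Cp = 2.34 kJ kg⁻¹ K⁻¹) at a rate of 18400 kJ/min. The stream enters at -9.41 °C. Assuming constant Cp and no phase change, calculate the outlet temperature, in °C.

T_out = 8.62 °C

Q = 18400 kJ/min = 306.67 kJ/s
ΔT = Q/(ṁ·Cp) = 306.67/(7.27×2.34) = 18.027 K
T_out = -9.41 + 18.027 = 8.6167 °C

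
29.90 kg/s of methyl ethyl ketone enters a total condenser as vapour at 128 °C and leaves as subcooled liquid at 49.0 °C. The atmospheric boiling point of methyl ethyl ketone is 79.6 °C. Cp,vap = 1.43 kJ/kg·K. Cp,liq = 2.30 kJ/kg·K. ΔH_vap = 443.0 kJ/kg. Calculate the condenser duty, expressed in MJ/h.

vapour 128→79.6 °C: -69.212 kJ/kg
condensation at 79.6 °C: -443 kJ/kg
liquid 79.6→49.0 °C: -70.38 kJ/kg
Δh = -69.212 + -443 + -70.38 = -582.59 kJ/kg
Q = ṁ·Δh = 29.90 kg/s × -582.59 kJ/kg = -17420 kJ/s
|Q| = 17420 kW = 62710 MJ/h

Q_c = 62700 MJ/h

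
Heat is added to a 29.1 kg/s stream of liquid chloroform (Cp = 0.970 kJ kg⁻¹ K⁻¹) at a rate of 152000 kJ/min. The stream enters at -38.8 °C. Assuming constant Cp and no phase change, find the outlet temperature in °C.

T_out = 50.9 °C

Q = 152000 kJ/min = 2533.3 kJ/s
ΔT = Q/(ṁ·Cp) = 2533.3/(29.1×0.970) = 89.749 K
T_out = -38.8 + 89.749 = 50.949 °C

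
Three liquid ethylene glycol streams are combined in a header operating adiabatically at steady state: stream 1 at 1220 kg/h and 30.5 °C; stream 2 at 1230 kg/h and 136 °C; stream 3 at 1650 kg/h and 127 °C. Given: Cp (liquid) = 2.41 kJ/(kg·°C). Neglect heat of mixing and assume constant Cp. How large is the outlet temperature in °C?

T_out = 101 °C

Adiabatic, steady state ⇒ Σ ṁᵢCp,ᵢ(T_out − Tᵢ) = 0
Σ ṁᵢCp,ᵢTᵢ = 1220×2.41×30.5 + 1230×2.41×136 + 1650×2.41×127 = 997840
Σ ṁᵢCp,ᵢ = 1220×2.41 + 1230×2.41 + 1650×2.41 = 9881
T_out = 997840 / 9881 = 100.99 °C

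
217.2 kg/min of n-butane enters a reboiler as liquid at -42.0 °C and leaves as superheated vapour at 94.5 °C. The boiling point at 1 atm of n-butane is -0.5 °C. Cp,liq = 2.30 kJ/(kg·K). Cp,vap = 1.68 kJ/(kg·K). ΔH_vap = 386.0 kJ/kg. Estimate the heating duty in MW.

liquid -42.0→-0.5 °C: 95.45 kJ/kg
vaporisation at -0.5 °C: 386 kJ/kg
vapour -0.5→94.5 °C: 159.6 kJ/kg
Δh = 95.45 + 386 + 159.6 = 641.05 kJ/kg
Q = ṁ·Δh = 217.2 kg/min × 641.05 kJ/kg = 139240 kJ/min
|Q| = 2320.6 kW = 2.3206 MW

Q = 2.32 MW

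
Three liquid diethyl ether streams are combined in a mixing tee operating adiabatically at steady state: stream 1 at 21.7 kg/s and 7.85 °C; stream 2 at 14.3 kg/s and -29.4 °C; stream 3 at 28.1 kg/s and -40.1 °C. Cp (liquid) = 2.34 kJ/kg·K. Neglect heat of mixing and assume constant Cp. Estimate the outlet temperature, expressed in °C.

No heat crosses the boundary, so H_out = H_in.
T_out = Σ ṁᵢCp,ᵢTᵢ / Σ ṁᵢCp,ᵢ
      = -3221.9 / 149.99 = -21.48 °C

T_out = -21.5 °C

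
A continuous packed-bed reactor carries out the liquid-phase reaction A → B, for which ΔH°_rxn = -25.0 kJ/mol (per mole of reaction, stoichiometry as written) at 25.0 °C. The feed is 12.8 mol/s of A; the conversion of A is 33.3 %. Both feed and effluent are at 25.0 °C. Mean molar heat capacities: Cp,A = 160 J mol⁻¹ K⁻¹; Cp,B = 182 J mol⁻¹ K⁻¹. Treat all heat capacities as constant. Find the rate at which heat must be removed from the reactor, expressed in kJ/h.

Q_out = 384000 kJ/h

Extent of reaction ξ = 0.333 × 12.8 = 4.2624 mol/s
Reaction term: ξ·ΔH°_rxn = 4.2624 × -25.0 = -106.56 kJ/s
Q = ΔH = -106.56 kJ/s = -106.56 kW
Heat removed = 383620 kJ/h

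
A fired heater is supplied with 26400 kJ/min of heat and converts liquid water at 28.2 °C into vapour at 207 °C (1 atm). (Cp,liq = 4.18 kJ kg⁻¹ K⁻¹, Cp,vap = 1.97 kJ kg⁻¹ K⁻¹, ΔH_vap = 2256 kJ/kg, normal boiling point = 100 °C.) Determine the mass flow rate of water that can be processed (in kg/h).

ṁ = 572 kg/h

Δh = 4.18×(100−28.2) + 2256 + 1.97×(207−100) = 2766.9 kJ/kg
Q = 26400 kJ/min = 440 kJ/s = 1.584e+06 kJ/h
ṁ = Q/Δh = 1.584e+06 / 2766.9 = 572.48 kg/h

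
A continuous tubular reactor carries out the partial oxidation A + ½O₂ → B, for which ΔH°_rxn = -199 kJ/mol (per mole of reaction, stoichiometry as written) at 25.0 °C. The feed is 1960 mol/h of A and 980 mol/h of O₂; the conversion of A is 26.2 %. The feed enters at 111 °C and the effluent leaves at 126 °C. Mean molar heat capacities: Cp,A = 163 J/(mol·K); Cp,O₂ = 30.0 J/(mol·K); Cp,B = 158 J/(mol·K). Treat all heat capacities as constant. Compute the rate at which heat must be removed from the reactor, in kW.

Q_out = 27.2 kW

Extent of reaction ξ = 0.262 × 1960 = 513.52 mol/h
Reaction term: ξ·ΔH°_rxn = 513.52 × -199 = -102190 kJ/h
Sensible, feed 111→25 °C: -30004 kJ/h
Outlet flows (mol/h): A 1446.5, O₂ 723.24, B 513.52
Sensible, products 25→126 °C: 34200 kJ/h
Q = ΔH = -97995 kJ/h = -27.221 kW
Heat removed = 27.221 kW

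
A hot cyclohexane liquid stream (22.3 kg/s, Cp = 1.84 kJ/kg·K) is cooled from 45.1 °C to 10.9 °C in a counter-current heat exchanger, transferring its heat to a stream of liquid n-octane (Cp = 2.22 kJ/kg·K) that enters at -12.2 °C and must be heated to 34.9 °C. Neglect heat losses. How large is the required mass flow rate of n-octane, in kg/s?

ṁ_c = 13.4 kg/s

Heat released by hot stream: Q = 22.3 × 1.84 × (45.1 − 10.9) = 1403.3 kJ/s
Energy balance on cold side (adiabatic exchanger): Q = ṁ_c·Cp_c·(T_c,out − T_c,in)
ṁ_c = 1403.3 / [2.22 × (34.9 − -12.2)] = 13.421 kg/s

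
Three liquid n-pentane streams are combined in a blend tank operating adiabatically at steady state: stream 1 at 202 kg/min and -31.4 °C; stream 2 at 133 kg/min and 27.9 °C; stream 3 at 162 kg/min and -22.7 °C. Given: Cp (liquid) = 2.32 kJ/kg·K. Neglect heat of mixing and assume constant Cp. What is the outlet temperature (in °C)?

T_out = -12.7 °C

Energy balance with Q = 0: Σ ṁᵢCp,ᵢ(T_out − Tᵢ) = 0
Σ ṁᵢCp,ᵢTᵢ = 202×2.32×-31.4 + 133×2.32×27.9 + 162×2.32×-22.7 = -14638
Σ ṁᵢCp,ᵢ = 202×2.32 + 133×2.32 + 162×2.32 = 1153
T_out = -14638 / 1153 = -12.695 °C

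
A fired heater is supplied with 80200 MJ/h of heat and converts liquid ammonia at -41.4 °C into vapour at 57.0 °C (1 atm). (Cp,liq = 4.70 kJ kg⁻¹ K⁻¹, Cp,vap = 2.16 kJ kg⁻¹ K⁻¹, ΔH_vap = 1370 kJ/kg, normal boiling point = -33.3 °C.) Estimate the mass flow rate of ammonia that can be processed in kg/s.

Δh = 4.70×(-33.3−-41.4) + 1370 + 2.16×(57.0−-33.3) = 1603.1 kJ/kg
Q = 80200 MJ/h = 22278 kJ/s = 22278 kJ/s
ṁ = Q/Δh = 22278 / 1603.1 = 13.897 kg/s

ṁ = 13.9 kg/s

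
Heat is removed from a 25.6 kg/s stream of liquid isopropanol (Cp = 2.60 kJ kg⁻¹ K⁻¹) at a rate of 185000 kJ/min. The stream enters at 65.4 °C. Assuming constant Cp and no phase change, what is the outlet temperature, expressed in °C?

T_out = 19.1 °C

Q = 185000 kJ/min = 3083.3 kJ/s
ΔT = Q/(ṁ·Cp) = 3083.3/(25.6×2.60) = 46.324 K
T_out = 65.4 − 46.324 = 19.076 °C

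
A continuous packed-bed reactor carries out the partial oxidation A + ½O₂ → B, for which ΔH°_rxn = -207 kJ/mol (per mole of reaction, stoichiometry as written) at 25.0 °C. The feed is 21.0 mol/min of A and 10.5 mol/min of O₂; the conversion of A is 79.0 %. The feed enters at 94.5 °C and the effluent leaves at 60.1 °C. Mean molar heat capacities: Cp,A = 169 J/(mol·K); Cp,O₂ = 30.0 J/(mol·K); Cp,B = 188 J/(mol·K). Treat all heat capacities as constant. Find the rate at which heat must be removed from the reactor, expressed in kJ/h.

Extent of reaction ξ = 0.790 × 21.0 = 16.59 mol/min
Reaction term: ξ·ΔH°_rxn = 16.59 × -207 = -3434.1 kJ/min
Sensible, feed 94.5→25 °C: -268.55 kJ/min
Outlet flows (mol/min): A 4.41, O₂ 2.205, B 16.59
Sensible, products 25→60.1 °C: 137.96 kJ/min
Q = ΔH = -3564.7 kJ/min = -59.412 kW
Heat removed = 213880 kJ/h

Q_out = 214000 kJ/h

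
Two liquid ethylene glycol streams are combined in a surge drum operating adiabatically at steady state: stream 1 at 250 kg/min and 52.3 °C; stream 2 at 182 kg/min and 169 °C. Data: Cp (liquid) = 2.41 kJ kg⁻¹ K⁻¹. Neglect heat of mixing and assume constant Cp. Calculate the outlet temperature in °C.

T_out = 101 °C

No heat crosses the boundary, so H_out = H_in.
T_out = Σ ṁᵢCp,ᵢTᵢ / Σ ṁᵢCp,ᵢ
      = 105640 / 1041.1 = 101.47 °C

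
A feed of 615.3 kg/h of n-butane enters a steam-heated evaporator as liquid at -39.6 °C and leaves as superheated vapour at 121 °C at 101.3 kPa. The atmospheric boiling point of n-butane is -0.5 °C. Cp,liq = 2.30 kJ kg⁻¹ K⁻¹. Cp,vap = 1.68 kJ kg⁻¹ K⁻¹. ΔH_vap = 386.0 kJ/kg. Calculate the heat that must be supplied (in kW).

Q = 116 kW

liquid -39.6→-0.5 °C: 89.93 kJ/kg
vaporisation at -0.5 °C: 386 kJ/kg
vapour -0.5→121 °C: 204.12 kJ/kg
Δh = 89.93 + 386 + 204.12 = 680.05 kJ/kg
Q = ṁ·Δh = 615.3 kg/h × 680.05 kJ/kg = 418430 kJ/h
|Q| = 116.23 kW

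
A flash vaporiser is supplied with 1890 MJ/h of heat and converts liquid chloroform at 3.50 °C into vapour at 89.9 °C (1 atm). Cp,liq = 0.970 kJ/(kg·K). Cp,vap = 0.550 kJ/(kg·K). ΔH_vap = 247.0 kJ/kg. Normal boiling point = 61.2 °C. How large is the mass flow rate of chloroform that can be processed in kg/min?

ṁ = 98.8 kg/min

Δh = 0.970×(61.2−3.50) + 247.0 + 0.550×(89.9−61.2) = 318.75 kJ/kg
Q = 1890 MJ/h = 525 kJ/s = 31500 kJ/min
ṁ = Q/Δh = 31500 / 318.75 = 98.822 kg/min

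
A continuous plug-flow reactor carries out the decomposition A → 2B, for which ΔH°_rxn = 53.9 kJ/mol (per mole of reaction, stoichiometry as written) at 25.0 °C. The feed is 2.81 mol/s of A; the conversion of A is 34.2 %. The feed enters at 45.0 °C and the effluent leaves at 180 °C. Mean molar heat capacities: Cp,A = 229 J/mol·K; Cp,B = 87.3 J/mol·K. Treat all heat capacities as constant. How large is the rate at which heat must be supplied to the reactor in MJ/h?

Q_in = 470 MJ/h

Extent of reaction ξ = 0.342 × 2.81 = 0.96102 mol/s
Reaction term: ξ·ΔH°_rxn = 0.96102 × 53.9 = 51.799 kJ/s
Sensible, feed 45.0→25 °C: -12.87 kJ/s
Outlet flows (mol/s): A 1.849, B 1.922
Sensible, products 25→180 °C: 91.638 kJ/s
Q = ΔH = 130.57 kJ/s = 130.57 kW
Heat supplied = 470.04 MJ/h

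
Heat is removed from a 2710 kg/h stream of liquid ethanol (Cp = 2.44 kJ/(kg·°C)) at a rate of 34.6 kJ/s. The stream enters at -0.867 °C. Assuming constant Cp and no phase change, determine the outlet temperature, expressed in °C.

Q = 34.6 kJ/s = 124560 kJ/h
ΔT = Q/(ṁ·Cp) = 124560/(2710×2.44) = 18.837 K
T_out = -0.867 − 18.837 = -19.704 °C

T_out = -19.7 °C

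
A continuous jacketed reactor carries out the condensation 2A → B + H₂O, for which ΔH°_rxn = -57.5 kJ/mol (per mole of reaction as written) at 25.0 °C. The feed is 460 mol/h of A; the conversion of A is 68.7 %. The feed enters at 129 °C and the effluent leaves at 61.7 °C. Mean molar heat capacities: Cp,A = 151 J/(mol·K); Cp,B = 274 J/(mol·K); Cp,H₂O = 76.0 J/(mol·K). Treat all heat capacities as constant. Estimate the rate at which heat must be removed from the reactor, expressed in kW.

Extent of reaction ξ = 0.687 × 460 / 2 = 158.01 mol/h
Reaction term: ξ·ΔH°_rxn = 158.01 × -57.5 = -9085.6 kJ/h
Sensible, feed 129→25 °C: -7223.8 kJ/h
Outlet flows (mol/h): A 143.98, B 158.01, H₂O 158.01
Sensible, products 25→61.7 °C: 2827.5 kJ/h
Q = ΔH = -13482 kJ/h = -3.745 kW
Heat removed = 3.745 kW

Q_out = 3.74 kW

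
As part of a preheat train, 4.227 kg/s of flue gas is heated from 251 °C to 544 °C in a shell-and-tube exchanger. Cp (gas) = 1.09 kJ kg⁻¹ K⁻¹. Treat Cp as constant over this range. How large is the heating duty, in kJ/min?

Q = ṁ·Cp·ΔT = 4.227 × 1.09 × (544 − 251) = 1350 kJ/s
Heating duty = 80999 kJ/min

Q = 81000 kJ/min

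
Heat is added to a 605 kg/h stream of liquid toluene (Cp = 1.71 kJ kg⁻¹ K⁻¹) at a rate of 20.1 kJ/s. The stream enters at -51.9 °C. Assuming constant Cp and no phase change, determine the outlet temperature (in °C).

Q = 20.1 kJ/s = 72360 kJ/h
ΔT = Q/(ṁ·Cp) = 72360/(605×1.71) = 69.943 K
T_out = -51.9 + 69.943 = 18.043 °C

T_out = 18.0 °C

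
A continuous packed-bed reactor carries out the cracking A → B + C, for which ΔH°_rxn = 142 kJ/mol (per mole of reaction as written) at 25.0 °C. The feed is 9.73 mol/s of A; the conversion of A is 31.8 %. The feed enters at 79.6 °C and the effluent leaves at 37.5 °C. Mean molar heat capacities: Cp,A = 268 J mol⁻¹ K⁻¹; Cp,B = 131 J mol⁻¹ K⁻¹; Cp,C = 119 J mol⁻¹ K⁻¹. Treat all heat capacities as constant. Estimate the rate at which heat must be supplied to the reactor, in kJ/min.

Q_in = 19700 kJ/min

Extent of reaction ξ = 0.318 × 9.73 = 3.0941 mol/s
Reaction term: ξ·ΔH°_rxn = 3.0941 × 142 = 439.37 kJ/s
Sensible, feed 79.6→25 °C: -142.38 kJ/s
Outlet flows (mol/s): A 6.6359, B 3.0941, C 3.0941
Sensible, products 25→37.5 °C: 31.899 kJ/s
Q = ΔH = 328.89 kJ/s = 328.89 kW
Heat supplied = 19733 kJ/min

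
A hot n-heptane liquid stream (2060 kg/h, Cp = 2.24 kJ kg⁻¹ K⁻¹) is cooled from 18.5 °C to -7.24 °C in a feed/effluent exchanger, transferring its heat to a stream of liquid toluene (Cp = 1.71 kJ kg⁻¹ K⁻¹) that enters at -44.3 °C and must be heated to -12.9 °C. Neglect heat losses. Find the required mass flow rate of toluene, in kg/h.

ṁ_c = 2210 kg/h

Heat released by hot stream: Q = 2060 × 2.24 × (18.5 − -7.24) = 118770 kJ/h
Energy balance on cold side (adiabatic exchanger): Q = ṁ_c·Cp_c·(T_c,out − T_c,in)
ṁ_c = 118770 / [1.71 × (-12.9 − -44.3)] = 2212.1 kg/h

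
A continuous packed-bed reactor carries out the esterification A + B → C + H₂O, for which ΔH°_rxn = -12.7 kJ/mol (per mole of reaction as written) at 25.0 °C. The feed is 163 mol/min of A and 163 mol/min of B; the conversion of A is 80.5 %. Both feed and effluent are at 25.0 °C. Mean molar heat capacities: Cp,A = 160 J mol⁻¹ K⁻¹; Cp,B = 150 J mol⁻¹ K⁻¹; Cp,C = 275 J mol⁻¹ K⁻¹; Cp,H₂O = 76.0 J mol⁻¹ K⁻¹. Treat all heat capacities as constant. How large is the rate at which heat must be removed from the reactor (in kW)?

Q_out = 27.8 kW

Extent of reaction ξ = 0.805 × 163 = 131.22 mol/min
Reaction term: ξ·ΔH°_rxn = 131.22 × -12.7 = -1666.4 kJ/min
Q = ΔH = -1666.4 kJ/min = -27.774 kW
Heat removed = 27.774 kW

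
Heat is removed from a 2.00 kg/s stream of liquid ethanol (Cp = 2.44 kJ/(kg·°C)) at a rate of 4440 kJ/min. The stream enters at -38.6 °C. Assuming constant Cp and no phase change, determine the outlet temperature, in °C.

T_out = -53.8 °C

Q = 4440 kJ/min = 74 kJ/s
ΔT = Q/(ṁ·Cp) = 74/(2.00×2.44) = 15.164 K
T_out = -38.6 − 15.164 = -53.764 °C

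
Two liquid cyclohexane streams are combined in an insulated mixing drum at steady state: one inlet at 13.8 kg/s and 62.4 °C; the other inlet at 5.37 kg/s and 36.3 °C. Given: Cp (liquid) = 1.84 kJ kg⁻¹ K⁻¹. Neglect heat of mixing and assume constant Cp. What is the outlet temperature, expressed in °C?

No heat crosses the boundary, so H_out = H_in.
T_out = Σ ṁᵢCp,ᵢTᵢ / Σ ṁᵢCp,ᵢ
      = 1943.1 / 35.273 = 55.089 °C

T_out = 55.1 °C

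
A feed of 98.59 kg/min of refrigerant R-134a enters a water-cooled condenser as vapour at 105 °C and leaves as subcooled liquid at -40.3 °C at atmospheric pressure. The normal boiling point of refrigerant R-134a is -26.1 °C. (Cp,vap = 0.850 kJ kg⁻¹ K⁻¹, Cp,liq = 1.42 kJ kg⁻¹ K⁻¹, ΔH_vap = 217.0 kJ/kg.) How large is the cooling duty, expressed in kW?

vapour 105→-26.1 °C: -111.43 kJ/kg
condensation at -26.1 °C: -217 kJ/kg
liquid -26.1→-40.3 °C: -20.164 kJ/kg
Δh = -111.43 + -217 + -20.164 = -348.6 kJ/kg
Q = ṁ·Δh = 98.59 kg/min × -348.6 kJ/kg = -34368 kJ/min
|Q| = 572.81 kW

Q_c = 573 kW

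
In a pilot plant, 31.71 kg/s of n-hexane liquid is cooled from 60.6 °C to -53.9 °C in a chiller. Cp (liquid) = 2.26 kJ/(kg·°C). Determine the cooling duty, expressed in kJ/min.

Q_c = 492000 kJ/min

Q = ṁ·Cp·ΔT = 31.71 × 2.26 × (-53.9 − 60.6) = -8205.6 kJ/s
Cooling duty = 492340 kJ/min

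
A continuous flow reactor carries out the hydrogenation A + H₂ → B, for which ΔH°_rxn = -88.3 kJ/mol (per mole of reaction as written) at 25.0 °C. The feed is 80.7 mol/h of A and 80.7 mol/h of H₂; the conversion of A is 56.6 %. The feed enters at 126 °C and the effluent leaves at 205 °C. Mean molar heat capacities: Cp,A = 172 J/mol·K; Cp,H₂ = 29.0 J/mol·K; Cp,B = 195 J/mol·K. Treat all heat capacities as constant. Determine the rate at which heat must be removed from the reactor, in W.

Q_out = 778 W

Extent of reaction ξ = 0.566 × 80.7 = 45.676 mol/h
Reaction term: ξ·ΔH°_rxn = 45.676 × -88.3 = -4033.2 kJ/h
Sensible, feed 126→25 °C: -1638.3 kJ/h
Outlet flows (mol/h): A 35.024, H₂ 35.024, B 45.676
Sensible, products 25→205 °C: 2870.4 kJ/h
Q = ΔH = -2801.1 kJ/h = -0.77808 kW
Heat removed = 778.08 W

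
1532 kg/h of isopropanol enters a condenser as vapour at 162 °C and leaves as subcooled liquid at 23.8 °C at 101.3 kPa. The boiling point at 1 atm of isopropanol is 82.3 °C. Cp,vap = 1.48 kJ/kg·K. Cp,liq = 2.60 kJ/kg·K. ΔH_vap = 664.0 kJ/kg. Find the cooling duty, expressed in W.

vapour 162→82.3 °C: -117.96 kJ/kg
condensation at 82.3 °C: -664 kJ/kg
liquid 82.3→23.8 °C: -152.1 kJ/kg
Δh = -117.96 + -664 + -152.1 = -934.06 kJ/kg
Q = ṁ·Δh = 1532 kg/h × -934.06 kJ/kg = -1.431e+06 kJ/h
|Q| = 397.49 kW = 397490 W

Q_c = 397000 W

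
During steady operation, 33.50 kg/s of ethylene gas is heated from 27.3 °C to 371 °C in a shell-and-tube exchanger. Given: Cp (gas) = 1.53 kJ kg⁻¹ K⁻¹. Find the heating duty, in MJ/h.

Q = ṁ·Cp·ΔT = 33.50 × 1.53 × (371 − 27.3) = 17616 kJ/s
Heating duty = 63419 MJ/h

Q = 63400 MJ/h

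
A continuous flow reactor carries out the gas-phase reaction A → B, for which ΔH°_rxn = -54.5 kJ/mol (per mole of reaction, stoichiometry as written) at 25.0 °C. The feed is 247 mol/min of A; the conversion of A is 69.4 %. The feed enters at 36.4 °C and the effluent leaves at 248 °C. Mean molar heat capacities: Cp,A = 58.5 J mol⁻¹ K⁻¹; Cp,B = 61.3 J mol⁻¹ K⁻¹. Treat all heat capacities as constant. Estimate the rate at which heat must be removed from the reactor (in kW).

Q_out = 103 kW

Extent of reaction ξ = 0.694 × 247 = 171.42 mol/min
Reaction term: ξ·ΔH°_rxn = 171.42 × -54.5 = -9342.3 kJ/min
Sensible, feed 36.4→25 °C: -164.72 kJ/min
Outlet flows (mol/min): A 75.582, B 171.42
Sensible, products 25→248 °C: 3329.3 kJ/min
Q = ΔH = -6177.7 kJ/min = -102.96 kW
Heat removed = 102.96 kW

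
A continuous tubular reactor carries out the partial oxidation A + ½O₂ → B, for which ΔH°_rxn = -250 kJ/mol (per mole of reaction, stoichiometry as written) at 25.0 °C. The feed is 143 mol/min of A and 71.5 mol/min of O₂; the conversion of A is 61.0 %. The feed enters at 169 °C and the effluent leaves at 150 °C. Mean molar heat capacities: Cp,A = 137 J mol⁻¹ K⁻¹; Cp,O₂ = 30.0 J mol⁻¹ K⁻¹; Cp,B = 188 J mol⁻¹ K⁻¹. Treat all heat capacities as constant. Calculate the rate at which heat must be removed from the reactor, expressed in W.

Extent of reaction ξ = 0.610 × 143 = 87.23 mol/min
Reaction term: ξ·ΔH°_rxn = 87.23 × -250 = -21808 kJ/min
Sensible, feed 169→25 °C: -3130 kJ/min
Outlet flows (mol/min): A 55.77, O₂ 27.885, B 87.23
Sensible, products 25→150 °C: 3109.5 kJ/min
Q = ΔH = -21828 kJ/min = -363.8 kW
Heat removed = 363800 W

Q_out = 364000 W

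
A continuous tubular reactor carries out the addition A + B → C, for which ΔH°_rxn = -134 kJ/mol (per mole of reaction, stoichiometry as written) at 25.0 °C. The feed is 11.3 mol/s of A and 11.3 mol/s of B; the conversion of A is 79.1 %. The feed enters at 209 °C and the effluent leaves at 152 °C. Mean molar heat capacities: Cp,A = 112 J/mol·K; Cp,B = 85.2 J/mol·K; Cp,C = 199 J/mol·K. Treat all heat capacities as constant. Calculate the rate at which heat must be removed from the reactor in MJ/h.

Q_out = 4760 MJ/h

Extent of reaction ξ = 0.791 × 11.3 = 8.9383 mol/s
Reaction term: ξ·ΔH°_rxn = 8.9383 × -134 = -1197.7 kJ/s
Sensible, feed 209→25 °C: -410.02 kJ/s
Outlet flows (mol/s): A 2.3617, B 2.3617, C 8.9383
Sensible, products 25→152 °C: 285.05 kJ/s
Q = ΔH = -1322.7 kJ/s = -1322.7 kW
Heat removed = 4761.7 MJ/h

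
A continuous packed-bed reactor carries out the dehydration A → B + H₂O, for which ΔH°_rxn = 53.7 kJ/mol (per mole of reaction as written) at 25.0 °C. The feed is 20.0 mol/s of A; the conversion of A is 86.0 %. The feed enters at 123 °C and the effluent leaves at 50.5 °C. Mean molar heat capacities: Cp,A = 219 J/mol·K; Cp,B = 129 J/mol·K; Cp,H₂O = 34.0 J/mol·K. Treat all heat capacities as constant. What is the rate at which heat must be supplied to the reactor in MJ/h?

Q_in = 2090 MJ/h

Extent of reaction ξ = 0.860 × 20.0 = 17.2 mol/s
Reaction term: ξ·ΔH°_rxn = 17.2 × 53.7 = 923.64 kJ/s
Sensible, feed 123→25 °C: -429.24 kJ/s
Outlet flows (mol/s): A 2.8, B 17.2, H₂O 17.2
Sensible, products 25→50.5 °C: 87.128 kJ/s
Q = ΔH = 581.53 kJ/s = 581.53 kW
Heat supplied = 2093.5 MJ/h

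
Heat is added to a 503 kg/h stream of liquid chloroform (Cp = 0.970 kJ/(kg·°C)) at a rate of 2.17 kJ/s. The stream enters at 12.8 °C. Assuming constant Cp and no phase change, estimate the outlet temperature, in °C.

T_out = 28.8 °C

Q = 2.17 kJ/s = 7812 kJ/h
ΔT = Q/(ṁ·Cp) = 7812/(503×0.970) = 16.011 K
T_out = 12.8 + 16.011 = 28.811 °C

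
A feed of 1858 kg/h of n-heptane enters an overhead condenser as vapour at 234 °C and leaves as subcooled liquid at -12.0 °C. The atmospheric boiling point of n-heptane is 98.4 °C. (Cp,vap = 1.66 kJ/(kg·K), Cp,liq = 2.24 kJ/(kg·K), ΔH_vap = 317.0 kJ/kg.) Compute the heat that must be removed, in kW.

Q_c = 407 kW

vapour 234→98.4 °C: -225.1 kJ/kg
condensation at 98.4 °C: -317 kJ/kg
liquid 98.4→-12.0 °C: -247.3 kJ/kg
Δh = -225.1 + -317 + -247.3 = -789.39 kJ/kg
Q = ṁ·Δh = 1858 kg/h × -789.39 kJ/kg = -1.4667e+06 kJ/h
|Q| = 407.41 kW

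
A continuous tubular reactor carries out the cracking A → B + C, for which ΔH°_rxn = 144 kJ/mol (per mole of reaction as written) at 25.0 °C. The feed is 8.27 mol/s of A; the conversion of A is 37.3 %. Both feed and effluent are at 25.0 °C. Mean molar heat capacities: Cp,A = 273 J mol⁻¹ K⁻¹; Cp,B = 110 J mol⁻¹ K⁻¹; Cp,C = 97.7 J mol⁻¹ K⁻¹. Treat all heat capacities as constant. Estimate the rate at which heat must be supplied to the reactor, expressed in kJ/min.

Q_in = 26700 kJ/min

Extent of reaction ξ = 0.373 × 8.27 = 3.0847 mol/s
Reaction term: ξ·ΔH°_rxn = 3.0847 × 144 = 444.2 kJ/s
Q = ΔH = 444.2 kJ/s = 444.2 kW
Heat supplied = 26652 kJ/min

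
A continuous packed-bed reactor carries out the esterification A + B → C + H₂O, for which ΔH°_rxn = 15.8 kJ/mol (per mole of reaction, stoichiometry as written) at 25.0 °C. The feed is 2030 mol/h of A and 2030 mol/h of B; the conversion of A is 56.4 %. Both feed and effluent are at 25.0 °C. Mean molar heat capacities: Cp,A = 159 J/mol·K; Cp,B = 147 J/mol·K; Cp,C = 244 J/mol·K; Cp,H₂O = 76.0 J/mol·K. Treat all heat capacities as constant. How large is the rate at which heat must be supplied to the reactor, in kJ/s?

Q_in = 5.02 kJ/s

Extent of reaction ξ = 0.564 × 2030 = 1144.9 mol/h
Reaction term: ξ·ΔH°_rxn = 1144.9 × 15.8 = 18090 kJ/h
Q = ΔH = 18090 kJ/h = 5.0249 kW
Heat supplied = 5.0249 kJ/s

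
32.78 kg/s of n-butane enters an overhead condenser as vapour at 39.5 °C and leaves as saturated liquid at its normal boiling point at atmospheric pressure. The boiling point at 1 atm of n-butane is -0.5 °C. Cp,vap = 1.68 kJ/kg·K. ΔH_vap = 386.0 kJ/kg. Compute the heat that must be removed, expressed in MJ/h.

Q_c = 53500 MJ/h

vapour 39.5→-0.5 °C: -67.2 kJ/kg
condensation at -0.5 °C: -386 kJ/kg
Δh = -67.2 + -386 = -453.2 kJ/kg
Q = ṁ·Δh = 32.78 kg/s × -453.2 kJ/kg = -14856 kJ/s
|Q| = 14856 kW = 53481 MJ/h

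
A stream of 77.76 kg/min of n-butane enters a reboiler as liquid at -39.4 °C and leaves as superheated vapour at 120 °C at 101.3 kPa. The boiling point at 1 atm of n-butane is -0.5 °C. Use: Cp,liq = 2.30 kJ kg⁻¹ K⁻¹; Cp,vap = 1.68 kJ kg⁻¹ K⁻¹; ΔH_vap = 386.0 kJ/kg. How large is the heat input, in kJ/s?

Q = 879 kJ/s

liquid -39.4→-0.5 °C: 89.47 kJ/kg
vaporisation at -0.5 °C: 386 kJ/kg
vapour -0.5→120 °C: 202.44 kJ/kg
Δh = 89.47 + 386 + 202.44 = 677.91 kJ/kg
Q = ṁ·Δh = 77.76 kg/min × 677.91 kJ/kg = 52714 kJ/min
|Q| = 878.57 kW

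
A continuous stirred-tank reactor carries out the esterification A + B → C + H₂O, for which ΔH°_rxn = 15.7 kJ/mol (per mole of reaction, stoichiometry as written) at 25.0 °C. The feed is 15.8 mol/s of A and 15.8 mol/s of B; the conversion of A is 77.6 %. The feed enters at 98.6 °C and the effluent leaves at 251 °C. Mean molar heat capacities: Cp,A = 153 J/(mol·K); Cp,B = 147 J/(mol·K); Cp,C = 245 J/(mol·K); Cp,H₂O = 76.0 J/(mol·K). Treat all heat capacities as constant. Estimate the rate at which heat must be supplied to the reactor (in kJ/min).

Extent of reaction ξ = 0.776 × 15.8 = 12.261 mol/s
Reaction term: ξ·ΔH°_rxn = 12.261 × 15.7 = 192.49 kJ/s
Sensible, feed 98.6→25 °C: -348.86 kJ/s
Outlet flows (mol/s): A 3.5392, B 3.5392, C 12.261, H₂O 12.261
Sensible, products 25→251 °C: 1129.4 kJ/s
Q = ΔH = 973.06 kJ/s = 973.06 kW
Heat supplied = 58384 kJ/min

Q_in = 58400 kJ/min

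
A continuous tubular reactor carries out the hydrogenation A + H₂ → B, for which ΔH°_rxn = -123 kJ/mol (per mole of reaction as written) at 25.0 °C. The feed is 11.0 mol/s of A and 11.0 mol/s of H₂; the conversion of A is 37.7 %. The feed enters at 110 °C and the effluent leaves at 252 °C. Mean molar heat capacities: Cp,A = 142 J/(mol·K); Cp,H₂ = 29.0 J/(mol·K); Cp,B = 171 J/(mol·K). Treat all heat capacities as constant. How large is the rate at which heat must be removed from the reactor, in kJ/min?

Extent of reaction ξ = 0.377 × 11.0 = 4.147 mol/s
Reaction term: ξ·ΔH°_rxn = 4.147 × -123 = -510.08 kJ/s
Sensible, feed 110→25 °C: -159.88 kJ/s
Outlet flows (mol/s): A 6.853, H₂ 6.853, B 4.147
Sensible, products 25→252 °C: 426.99 kJ/s
Q = ΔH = -242.98 kJ/s = -242.98 kW
Heat removed = 14579 kJ/min

Q_out = 14600 kJ/min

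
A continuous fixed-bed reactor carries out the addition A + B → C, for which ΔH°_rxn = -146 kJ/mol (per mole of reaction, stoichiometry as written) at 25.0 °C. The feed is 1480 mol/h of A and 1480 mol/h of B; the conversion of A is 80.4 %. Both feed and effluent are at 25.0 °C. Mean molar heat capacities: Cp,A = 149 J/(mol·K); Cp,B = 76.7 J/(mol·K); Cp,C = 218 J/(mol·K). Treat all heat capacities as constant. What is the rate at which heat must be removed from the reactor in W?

Extent of reaction ξ = 0.804 × 1480 = 1189.9 mol/h
Reaction term: ξ·ΔH°_rxn = 1189.9 × -146 = -173730 kJ/h
Q = ΔH = -173730 kJ/h = -48.258 kW
Heat removed = 48258 W

Q_out = 48300 W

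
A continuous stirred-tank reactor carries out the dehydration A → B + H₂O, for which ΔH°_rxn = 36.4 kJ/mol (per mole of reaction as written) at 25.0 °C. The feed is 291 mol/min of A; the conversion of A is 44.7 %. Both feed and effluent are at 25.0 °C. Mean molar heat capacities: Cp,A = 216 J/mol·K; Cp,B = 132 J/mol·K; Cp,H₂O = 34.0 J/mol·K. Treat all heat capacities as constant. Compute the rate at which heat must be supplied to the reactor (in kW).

Q_in = 78.9 kW

Extent of reaction ξ = 0.447 × 291 = 130.08 mol/min
Reaction term: ξ·ΔH°_rxn = 130.08 × 36.4 = 4734.8 kJ/min
Q = ΔH = 4734.8 kJ/min = 78.913 kW
Heat supplied = 78.913 kW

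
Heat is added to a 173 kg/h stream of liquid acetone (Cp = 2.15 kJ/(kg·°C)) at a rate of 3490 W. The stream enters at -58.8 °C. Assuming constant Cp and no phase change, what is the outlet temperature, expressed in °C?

T_out = -25.0 °C

Q = 3490 W = 12564 kJ/h
ΔT = Q/(ṁ·Cp) = 12564/(173×2.15) = 33.779 K
T_out = -58.8 + 33.779 = -25.021 °C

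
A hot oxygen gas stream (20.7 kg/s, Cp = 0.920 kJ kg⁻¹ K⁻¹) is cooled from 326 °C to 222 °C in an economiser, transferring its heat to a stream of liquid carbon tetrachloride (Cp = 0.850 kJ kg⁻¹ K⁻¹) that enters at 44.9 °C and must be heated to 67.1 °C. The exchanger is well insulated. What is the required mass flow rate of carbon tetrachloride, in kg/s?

Heat released by hot stream: Q = 20.7 × 0.920 × (326 − 222) = 1980.6 kJ/s
Energy balance on cold side (adiabatic exchanger): Q = ṁ_c·Cp_c·(T_c,out − T_c,in)
ṁ_c = 1980.6 / [0.850 × (67.1 − 44.9)] = 104.96 kg/s

ṁ_c = 105 kg/s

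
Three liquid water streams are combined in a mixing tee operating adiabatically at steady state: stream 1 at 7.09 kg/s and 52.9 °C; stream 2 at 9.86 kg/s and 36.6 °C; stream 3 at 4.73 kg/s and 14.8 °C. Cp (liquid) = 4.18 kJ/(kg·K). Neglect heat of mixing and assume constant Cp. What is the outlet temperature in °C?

Energy balance with Q = 0: Σ ṁᵢCp,ᵢ(T_out − Tᵢ) = 0
T_out = Σ ṁᵢCp,ᵢTᵢ / Σ ṁᵢCp,ᵢ
      = 3368.8 / 90.622 = 37.174 °C

T_out = 37.2 °C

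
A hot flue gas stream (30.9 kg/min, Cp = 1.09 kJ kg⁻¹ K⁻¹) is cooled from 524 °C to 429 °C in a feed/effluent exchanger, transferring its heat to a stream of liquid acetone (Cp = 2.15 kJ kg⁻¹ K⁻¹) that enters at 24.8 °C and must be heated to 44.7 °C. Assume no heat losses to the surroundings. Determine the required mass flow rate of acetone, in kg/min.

Heat released by hot stream: Q = 30.9 × 1.09 × (524 − 429) = 3199.7 kJ/min
Energy balance on cold side (adiabatic exchanger): Q = ṁ_c·Cp_c·(T_c,out − T_c,in)
ṁ_c = 3199.7 / [2.15 × (44.7 − 24.8)] = 74.785 kg/min

ṁ_c = 74.8 kg/min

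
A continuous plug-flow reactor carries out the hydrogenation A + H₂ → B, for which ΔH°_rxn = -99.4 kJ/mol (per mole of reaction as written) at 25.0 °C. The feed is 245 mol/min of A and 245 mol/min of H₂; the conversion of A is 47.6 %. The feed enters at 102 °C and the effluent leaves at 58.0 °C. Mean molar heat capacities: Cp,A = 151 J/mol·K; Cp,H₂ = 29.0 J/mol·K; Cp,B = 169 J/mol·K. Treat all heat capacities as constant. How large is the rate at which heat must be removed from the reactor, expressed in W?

Extent of reaction ξ = 0.476 × 245 = 116.62 mol/min
Reaction term: ξ·ΔH°_rxn = 116.62 × -99.4 = -11592 kJ/min
Sensible, feed 102→25 °C: -3395.7 kJ/min
Outlet flows (mol/min): A 128.38, H₂ 128.38, B 116.62
Sensible, products 25→58.0 °C: 1413 kJ/min
Q = ΔH = -13575 kJ/min = -226.25 kW
Heat removed = 226250 W

Q_out = 226000 W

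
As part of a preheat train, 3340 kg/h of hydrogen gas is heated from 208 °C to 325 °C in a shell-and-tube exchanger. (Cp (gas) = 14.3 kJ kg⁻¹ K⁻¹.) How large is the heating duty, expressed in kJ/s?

Q = ṁ·Cp·ΔT = 3340 × 14.3 × (325 − 208) = 5.5882e+06 kJ/h
Converting: 5.5882e+06 / 3600 s = 1552.3 kW

Q = 1550 kJ/s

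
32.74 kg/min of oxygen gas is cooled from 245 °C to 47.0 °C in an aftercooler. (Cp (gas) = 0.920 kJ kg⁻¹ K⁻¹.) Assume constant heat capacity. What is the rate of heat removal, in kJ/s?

Q = ṁ·Cp·ΔT = 32.74 × 0.920 × (47.0 − 245) = -5963.9 kJ/min
Converting: 5963.9 / 60 s = 99.399 kW

Q_c = 99.4 kJ/s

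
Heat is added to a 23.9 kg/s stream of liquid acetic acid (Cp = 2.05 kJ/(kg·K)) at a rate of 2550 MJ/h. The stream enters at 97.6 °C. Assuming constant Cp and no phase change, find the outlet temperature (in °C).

Q = 2550 MJ/h = 708.33 kJ/s
ΔT = Q/(ṁ·Cp) = 708.33/(23.9×2.05) = 14.457 K
T_out = 97.6 + 14.457 = 112.06 °C

T_out = 112 °C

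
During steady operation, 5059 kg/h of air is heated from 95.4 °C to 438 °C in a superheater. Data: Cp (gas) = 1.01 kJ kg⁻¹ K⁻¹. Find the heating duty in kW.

Q = ṁ·Cp·ΔT = 5059 × 1.01 × (438 − 95.4) = 1.7505e+06 kJ/h
Converting: 1.7505e+06 / 3600 s = 486.26 kW

Q = 486 kW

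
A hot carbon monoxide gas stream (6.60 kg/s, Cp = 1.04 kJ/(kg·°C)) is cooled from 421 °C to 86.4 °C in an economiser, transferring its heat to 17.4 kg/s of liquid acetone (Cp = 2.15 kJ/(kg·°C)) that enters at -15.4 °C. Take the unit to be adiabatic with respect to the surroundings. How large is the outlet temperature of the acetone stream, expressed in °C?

T_c,out = 46.0 °C

Heat released by hot stream: Q = 6.60 × 1.04 × (421 − 86.4) = 2296.7 kJ/s
Energy balance on cold side (adiabatic exchanger): Q = ṁ_c·Cp_c·(T_c,out − T_c,in)
T_c,out = -15.4 + 2296.7/(17.4 × 2.15) = 45.993 °C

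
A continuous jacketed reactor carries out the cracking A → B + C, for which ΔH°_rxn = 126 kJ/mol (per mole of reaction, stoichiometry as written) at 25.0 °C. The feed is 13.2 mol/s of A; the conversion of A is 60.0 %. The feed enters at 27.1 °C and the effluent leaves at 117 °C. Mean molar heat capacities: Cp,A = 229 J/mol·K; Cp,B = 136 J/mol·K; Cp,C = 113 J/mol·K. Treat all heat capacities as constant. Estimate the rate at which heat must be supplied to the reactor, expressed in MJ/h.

Q_in = 4620 MJ/h

Extent of reaction ξ = 0.600 × 13.2 = 7.92 mol/s
Reaction term: ξ·ΔH°_rxn = 7.92 × 126 = 997.92 kJ/s
Sensible, feed 27.1→25 °C: -6.3479 kJ/s
Outlet flows (mol/s): A 5.28, B 7.92, C 7.92
Sensible, products 25→117 °C: 292.67 kJ/s
Q = ΔH = 1284.2 kJ/s = 1284.2 kW
Heat supplied = 4623.3 MJ/h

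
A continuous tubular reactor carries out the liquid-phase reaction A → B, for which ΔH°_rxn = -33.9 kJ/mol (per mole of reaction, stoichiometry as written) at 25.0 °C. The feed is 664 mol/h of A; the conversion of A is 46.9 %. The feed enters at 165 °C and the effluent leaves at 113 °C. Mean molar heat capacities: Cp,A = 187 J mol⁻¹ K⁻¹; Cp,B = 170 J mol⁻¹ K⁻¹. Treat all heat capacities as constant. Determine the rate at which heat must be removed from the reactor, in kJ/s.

Extent of reaction ξ = 0.469 × 664 = 311.42 mol/h
Reaction term: ξ·ΔH°_rxn = 311.42 × -33.9 = -10557 kJ/h
Sensible, feed 165→25 °C: -17384 kJ/h
Outlet flows (mol/h): A 352.58, B 311.42
Sensible, products 25→113 °C: 10461 kJ/h
Q = ΔH = -17480 kJ/h = -4.8554 kW
Heat removed = 4.8554 kJ/s

Q_out = 4.86 kJ/s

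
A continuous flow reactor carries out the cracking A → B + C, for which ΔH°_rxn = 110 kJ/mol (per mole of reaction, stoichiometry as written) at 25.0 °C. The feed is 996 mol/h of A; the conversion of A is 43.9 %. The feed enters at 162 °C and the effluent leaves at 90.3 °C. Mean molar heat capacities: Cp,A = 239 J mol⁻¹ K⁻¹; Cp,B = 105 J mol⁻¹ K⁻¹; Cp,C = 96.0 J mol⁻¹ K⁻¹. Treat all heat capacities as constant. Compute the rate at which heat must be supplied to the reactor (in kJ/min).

Extent of reaction ξ = 0.439 × 996 = 437.24 mol/h
Reaction term: ξ·ΔH°_rxn = 437.24 × 110 = 48097 kJ/h
Sensible, feed 162→25 °C: -32612 kJ/h
Outlet flows (mol/h): A 558.76, B 437.24, C 437.24
Sensible, products 25→90.3 °C: 14459 kJ/h
Q = ΔH = 29944 kJ/h = 8.3178 kW
Heat supplied = 499.07 kJ/min

Q_in = 499 kJ/min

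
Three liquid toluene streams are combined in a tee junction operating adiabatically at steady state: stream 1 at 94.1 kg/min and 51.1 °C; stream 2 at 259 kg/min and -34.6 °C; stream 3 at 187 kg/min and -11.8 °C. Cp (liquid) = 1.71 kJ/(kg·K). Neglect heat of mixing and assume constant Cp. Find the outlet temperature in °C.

T_out = -11.8 °C

Adiabatic, steady state ⇒ Σ ṁᵢCp,ᵢ(T_out − Tᵢ) = 0
Σ ṁᵢCp,ᵢTᵢ = 94.1×1.71×51.1 + 259×1.71×-34.6 + 187×1.71×-11.8 = -10875
Σ ṁᵢCp,ᵢ = 94.1×1.71 + 259×1.71 + 187×1.71 = 923.57
T_out = -10875 / 923.57 = -11.775 °C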